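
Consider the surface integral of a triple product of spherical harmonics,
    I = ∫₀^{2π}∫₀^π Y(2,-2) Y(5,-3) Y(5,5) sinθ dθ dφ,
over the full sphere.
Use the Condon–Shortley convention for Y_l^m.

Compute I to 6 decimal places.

0.088588

m-sum 0 ✓  L=12 even ✓  3≤5≤7 ✓
Π(2lᵢ+1) = 5×11×11 = 605
triangle coeff Δ(2,5,5) = 1/38610
Σ_t [0,2]: t=0:+1/2880 t=1:−1/576 t=2:+1/2880 = -1/960
(3j)²=10/429 [(2 5 5; 0 0 0)], sign=+1
Σ_t [2,2]: t=2:+1/161280 = 1/161280
(3j)²=1/143 [(2 5 5; -2 -3 5)], sign=+1
⇒ 4πI² = 50/507
I = (+1)√(50/507/(4π)) = 0.08858824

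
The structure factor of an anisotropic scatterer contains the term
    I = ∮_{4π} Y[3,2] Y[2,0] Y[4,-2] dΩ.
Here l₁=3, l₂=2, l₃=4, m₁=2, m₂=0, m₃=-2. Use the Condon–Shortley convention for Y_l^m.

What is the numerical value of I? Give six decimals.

0.000000

L=9 odd ⇒ parity kills the (l;000) factor ⇒ I = 0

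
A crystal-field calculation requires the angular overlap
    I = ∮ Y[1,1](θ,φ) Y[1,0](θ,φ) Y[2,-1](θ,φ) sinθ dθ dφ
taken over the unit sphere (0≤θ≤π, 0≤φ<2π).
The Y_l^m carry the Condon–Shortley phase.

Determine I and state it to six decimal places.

Checks pass: Σm=0; 4 even; l₃=2∈[0,2].
(2·1+1)(2·1+1)(2·2+1) = 45
Δ: 0! 2! 2! / 5! → 1/30
sum: t=0:+1/1 = 1/1
3j²(1 1 2; 0 0 0) = Δ·Π!·Σ² = 2/15  (sign +1)
sum: t=0:+1/2 = 1/2
3j²(1 1 2; 1 0 -1) = Δ·Π!·Σ² = 1/10  (sign -1)
combine: 4πI² = 45·2/15·1/10 = 3/5
take √, sign -1: I = -0.21850969

-0.218510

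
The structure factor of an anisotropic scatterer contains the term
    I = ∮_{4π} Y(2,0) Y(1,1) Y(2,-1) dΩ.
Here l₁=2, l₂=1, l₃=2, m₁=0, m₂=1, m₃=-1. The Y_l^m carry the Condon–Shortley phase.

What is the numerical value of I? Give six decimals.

Σlᵢ=5 odd — θ-integrand is odd under cosθ→−cosθ; I=0

0.000000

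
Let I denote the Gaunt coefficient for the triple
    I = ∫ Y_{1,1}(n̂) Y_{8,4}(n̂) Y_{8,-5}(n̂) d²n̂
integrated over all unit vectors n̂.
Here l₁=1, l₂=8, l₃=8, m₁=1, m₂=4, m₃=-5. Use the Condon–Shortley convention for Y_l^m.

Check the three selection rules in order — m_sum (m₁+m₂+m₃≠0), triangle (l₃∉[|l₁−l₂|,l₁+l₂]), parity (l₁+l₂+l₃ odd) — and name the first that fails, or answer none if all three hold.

parity

Σmᵢ = 0  ✓
l₃∈[|l₁−l₂|,l₁+l₂]=[7,9], have l₃=8  ✓
Σlᵢ = 17 ⇒ odd  ✗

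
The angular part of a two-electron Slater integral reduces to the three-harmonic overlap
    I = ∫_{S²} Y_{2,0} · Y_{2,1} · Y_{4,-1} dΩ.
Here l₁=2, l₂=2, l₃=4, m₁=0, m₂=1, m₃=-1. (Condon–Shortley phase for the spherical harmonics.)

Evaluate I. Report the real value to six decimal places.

Checks pass: Σm=0; 8 even; l₃=4∈[0,4].
(2·2+1)(2·2+1)(2·4+1) = 225
Δ: 0! 4! 4! / 9! → 1/630
sum: t=0:+1/16 = 1/16
3j²(2 2 4; 0 0 0) = Δ·Π!·Σ² = 2/35  (sign +1)
sum: t=0:+1/24 = 1/24
3j²(2 2 4; 0 1 -1) = Δ·Π!·Σ² = 1/21  (sign -1)
combine: 4πI² = 225·2/35·1/21 = 30/49
take √, sign -1: I = -0.22072812

-0.220728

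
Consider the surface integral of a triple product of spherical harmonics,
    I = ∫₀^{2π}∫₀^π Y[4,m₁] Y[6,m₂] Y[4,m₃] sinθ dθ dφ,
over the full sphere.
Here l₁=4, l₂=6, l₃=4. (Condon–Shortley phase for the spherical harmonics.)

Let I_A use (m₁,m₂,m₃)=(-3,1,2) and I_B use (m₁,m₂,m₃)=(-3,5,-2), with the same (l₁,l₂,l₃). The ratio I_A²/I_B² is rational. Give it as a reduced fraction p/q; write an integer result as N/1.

Same 4,6,4: normalisation and zero-m 3j drop out of the ratio.
A: Δ: 6! 2! 6! / 15! → 1/1261260; sum: t=5:−1/11520 t=6:+1/86400 = -13/172800; 3j²(4 6 4; -3 1 2) = Δ·Π!·Σ² = 13/660  (sign -1)
B: Δ: 6! 2! 6! / 15! → 1/1261260; sum: t=5:−1/172800 t=6:+1/86400 = 1/172800; 3j²(4 6 4; -3 5 -2) = Δ·Π!·Σ² = 1/130  (sign +1)
I_A²/I_B² = (13/660)/(1/130) = 169/66

169/66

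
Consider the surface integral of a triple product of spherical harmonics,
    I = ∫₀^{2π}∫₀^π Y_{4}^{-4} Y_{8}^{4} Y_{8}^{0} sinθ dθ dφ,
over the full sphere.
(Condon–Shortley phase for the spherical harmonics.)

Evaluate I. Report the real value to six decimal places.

Checks pass: Σm=0; 20 even; l₃=8∈[4,12].
(2·4+1)(2·8+1)(2·8+1) = 2601
Δ: 4! 4! 12! / 21! → 1/185175900
sum: t=0:+1/557383680 t=1:−1/21772800 t=2:+1/8294400 t=3:−1/21772800 t=4:+1/557383680 = 1/30965760
3j²(4 8 8; 0 0 0) = Δ·Π!·Σ² = 36/4199  (sign +1)
sum: t=4:+1/557383680 = 1/557383680
3j²(4 8 8; -4 4 0) = Δ·Π!·Σ² = 55/4199  (sign +1)
combine: 4πI² = 2601·36/4199·55/4199 = 17820/61009
take √, sign +1: I = 0.15245861

0.152459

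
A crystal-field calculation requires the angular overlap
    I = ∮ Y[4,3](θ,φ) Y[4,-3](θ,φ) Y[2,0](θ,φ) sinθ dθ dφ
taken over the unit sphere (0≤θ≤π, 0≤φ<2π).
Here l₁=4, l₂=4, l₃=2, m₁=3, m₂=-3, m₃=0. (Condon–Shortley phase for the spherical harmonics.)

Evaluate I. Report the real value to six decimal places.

0.057344

m-sum 0 ✓  L=10 even ✓  0≤2≤8 ✓
Π(2lᵢ+1) = 9×9×5 = 405
triangle coeff Δ(4,4,2) = 1/13860
Σ_t [2,4]: t=2:+1/192 t=3:−1/36 t=4:+1/192 = -5/288
(3j)²=20/693 [(4 4 2; 0 0 0)], sign=-1
Σ_t [0,1]: t=0:+1/720 t=1:−1/480 = -1/1440
(3j)²=7/1980 [(4 4 2; 3 -3 0)], sign=-1
⇒ 4πI² = 5/121
I = (+1)√(5/121/(4π)) = 0.05734392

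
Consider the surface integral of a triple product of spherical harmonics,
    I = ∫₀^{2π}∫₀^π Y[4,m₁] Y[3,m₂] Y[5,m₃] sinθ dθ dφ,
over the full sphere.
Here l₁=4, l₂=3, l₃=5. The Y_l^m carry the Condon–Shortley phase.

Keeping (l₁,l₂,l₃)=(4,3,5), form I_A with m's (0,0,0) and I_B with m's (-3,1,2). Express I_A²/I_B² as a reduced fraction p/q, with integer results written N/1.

1800/2401

Shared (l₁,l₂,l₃)=(4,3,5): N and (l;000)² cancel in I_A²/I_B².
A: Δ = 2!·6!·4!/13! = 1/180180; Racah Σ t=0..2: t=0:+1/576 t=1:−1/144 t=2:+1/576 = -1/288; ⇒ 3j(4 3 5; 0 0 0)² = 20/1001, sgn +1
B: Δ = 2!·6!·4!/13! = 1/180180; Racah Σ t=1..2: t=1:−1/4320 t=2:+1/960 = 7/8640; ⇒ 3j(4 3 5; -3 1 2)² = 343/12870, sgn -1
I_A²/I_B² = (20/1001)/(343/12870) = 1800/2401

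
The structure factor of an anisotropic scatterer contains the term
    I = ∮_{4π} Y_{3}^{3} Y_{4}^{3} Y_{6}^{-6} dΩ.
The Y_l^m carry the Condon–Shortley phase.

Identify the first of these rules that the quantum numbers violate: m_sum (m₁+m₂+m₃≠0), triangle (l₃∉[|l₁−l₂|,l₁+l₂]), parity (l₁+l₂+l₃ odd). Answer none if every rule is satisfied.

parity

Σmᵢ = 0  ✓
l₃∈[|l₁−l₂|,l₁+l₂]=[1,7], have l₃=6  ✓
Σlᵢ = 13 ⇒ odd  ✗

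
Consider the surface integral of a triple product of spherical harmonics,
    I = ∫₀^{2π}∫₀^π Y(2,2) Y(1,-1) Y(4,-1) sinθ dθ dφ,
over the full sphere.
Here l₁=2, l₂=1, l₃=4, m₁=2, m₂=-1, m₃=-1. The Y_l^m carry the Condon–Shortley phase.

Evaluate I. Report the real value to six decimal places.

|2−1|≤4≤2+1 violated ⇒ I = 0

0.000000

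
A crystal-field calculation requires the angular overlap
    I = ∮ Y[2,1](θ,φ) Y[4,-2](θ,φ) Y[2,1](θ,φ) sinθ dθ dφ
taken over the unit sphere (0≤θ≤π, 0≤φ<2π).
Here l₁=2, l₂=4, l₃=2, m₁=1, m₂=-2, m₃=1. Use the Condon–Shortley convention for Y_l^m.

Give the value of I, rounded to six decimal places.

Checks pass: Σm=0; 8 even; l₃=2∈[2,6].
(2·2+1)(2·4+1)(2·2+1) = 225
Δ: 4! 0! 4! / 9! → 1/630
sum: t=2:+1/16 = 1/16
3j²(2 4 2; 0 0 0) = Δ·Π!·Σ² = 2/35  (sign +1)
sum: t=1:−1/36 = -1/36
3j²(2 4 2; 1 -2 1) = Δ·Π!·Σ² = 4/63  (sign +1)
combine: 4πI² = 225·2/35·4/63 = 40/49
take √, sign +1: I = 0.25487487

0.254875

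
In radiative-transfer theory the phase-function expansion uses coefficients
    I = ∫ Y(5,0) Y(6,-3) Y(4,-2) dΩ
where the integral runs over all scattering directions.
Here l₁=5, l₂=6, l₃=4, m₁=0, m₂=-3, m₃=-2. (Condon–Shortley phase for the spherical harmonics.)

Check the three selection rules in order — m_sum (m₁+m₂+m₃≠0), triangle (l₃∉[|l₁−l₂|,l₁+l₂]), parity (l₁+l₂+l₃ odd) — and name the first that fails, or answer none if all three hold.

m_sum

m₁+m₂+m₃ = 0 − 3 − 2 = -5  ✗
triangle: |5−6|=1 ≤ l₃=4 ≤ 5+6=11
parity: l₁+l₂+l₃ = 15 is odd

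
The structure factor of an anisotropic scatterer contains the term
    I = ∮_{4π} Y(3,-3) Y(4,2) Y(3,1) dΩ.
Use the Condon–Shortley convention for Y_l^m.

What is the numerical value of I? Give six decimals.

-0.188451

Checks pass: Σm=0; 10 even; l₃=3∈[1,7].
(2·3+1)(2·4+1)(2·3+1) = 441
Δ: 4! 2! 4! / 11! → 1/34650
sum: t=1:−1/72 t=2:+1/16 t=3:−1/72 = 5/144
3j²(3 4 3; 0 0 0) = Δ·Π!·Σ² = 2/77  (sign -1)
sum: t=4:+1/192 = 1/192
3j²(3 4 3; -3 2 1) = Δ·Π!·Σ² = 3/77  (sign +1)
combine: 4πI² = 441·2/77·3/77 = 54/121
take √, sign -1: I = -0.18845135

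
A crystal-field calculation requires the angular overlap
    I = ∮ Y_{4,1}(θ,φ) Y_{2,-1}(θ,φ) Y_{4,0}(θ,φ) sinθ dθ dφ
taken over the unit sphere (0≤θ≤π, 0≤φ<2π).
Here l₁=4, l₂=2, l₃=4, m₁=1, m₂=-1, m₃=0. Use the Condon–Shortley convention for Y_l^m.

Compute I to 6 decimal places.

m-sum 0 ✓  L=10 even ✓  2≤4≤6 ✓
Π(2lᵢ+1) = 9×5×9 = 405
triangle coeff Δ(4,2,4) = 1/13860
Σ_t [0,2]: t=0:+1/192 t=1:−1/36 t=2:+1/192 = -5/288
(3j)²=20/693 [(4 2 4; 0 0 0)], sign=-1
Σ_t [0,1]: t=0:+1/72 t=1:−1/96 = 1/288
(3j)²=1/462 [(4 2 4; 1 -1 0)], sign=+1
⇒ 4πI² = 150/5929
I = (-1)√(150/5929/(4π)) = -0.04486937

-0.044869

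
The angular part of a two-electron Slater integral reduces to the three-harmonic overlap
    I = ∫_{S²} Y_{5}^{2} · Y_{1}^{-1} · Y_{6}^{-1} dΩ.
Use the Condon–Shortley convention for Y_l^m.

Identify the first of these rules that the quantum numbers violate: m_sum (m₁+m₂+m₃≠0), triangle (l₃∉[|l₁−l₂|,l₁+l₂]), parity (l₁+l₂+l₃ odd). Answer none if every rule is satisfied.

azimuthal sum: 2 − 1 − 1 = 0  ✓
4 ≤ 6 ≤ 6 (triangle on l)  ✓
L = 5 + 1 + 6 = 12 (even)  ✓

none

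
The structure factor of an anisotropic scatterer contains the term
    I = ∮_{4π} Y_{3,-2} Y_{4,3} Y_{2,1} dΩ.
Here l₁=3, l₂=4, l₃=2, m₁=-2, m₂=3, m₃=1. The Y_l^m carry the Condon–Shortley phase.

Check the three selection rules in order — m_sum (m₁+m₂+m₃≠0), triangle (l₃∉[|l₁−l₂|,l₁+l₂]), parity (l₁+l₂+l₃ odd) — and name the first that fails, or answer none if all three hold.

azimuthal sum: -2 + 3 + 1 = 2  ✗
1 ≤ 2 ≤ 7 (triangle on l)
L = 3 + 4 + 2 = 9 (odd)

m_sum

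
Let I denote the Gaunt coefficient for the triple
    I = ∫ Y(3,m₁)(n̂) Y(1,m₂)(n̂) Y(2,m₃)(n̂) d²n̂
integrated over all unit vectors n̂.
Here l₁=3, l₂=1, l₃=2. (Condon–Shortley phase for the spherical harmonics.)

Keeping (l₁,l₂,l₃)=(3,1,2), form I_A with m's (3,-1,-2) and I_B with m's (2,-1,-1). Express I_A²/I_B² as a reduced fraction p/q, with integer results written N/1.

3/2

l's match ⇒ only the (l;m) 3-j factors differ between A and B.
A: triangle coeff Δ(3,1,2) = 1/105; Σ_t [0,0]: t=0:+1/48 = 1/48; (3j)²=1/7 [(3 1 2; 3 -1 -2)], sign=+1
B: triangle coeff Δ(3,1,2) = 1/105; Σ_t [0,0]: t=0:+1/12 = 1/12; (3j)²=2/21 [(3 1 2; 2 -1 -1)], sign=-1
I_A²/I_B² = (1/7)/(2/21) = 3/2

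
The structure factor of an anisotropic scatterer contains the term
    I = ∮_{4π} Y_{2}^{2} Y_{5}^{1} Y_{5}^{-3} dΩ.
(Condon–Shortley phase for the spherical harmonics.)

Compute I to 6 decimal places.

0.171169

Rules hold: Σm=0, L=12 even, 3≤5≤7.
N = 5·11·11 = 605
Δ = 2!·2!·8!/13! = 1/38610
Racah Σ t=0..2: t=0:+1/2880 t=1:−1/576 t=2:+1/2880 = -1/960
⇒ 3j(2 5 5; 0 0 0)² = 10/429, sgn +1
Racah Σ t=0..0: t=0:+1/5760 = 1/5760
⇒ 3j(2 5 5; 2 1 -3)² = 56/2145, sgn +1
4πI² = N·(3j₀)²·(3jₘ)² = 560/1521
I = +1·√(0.368179/4π) = 0.17116875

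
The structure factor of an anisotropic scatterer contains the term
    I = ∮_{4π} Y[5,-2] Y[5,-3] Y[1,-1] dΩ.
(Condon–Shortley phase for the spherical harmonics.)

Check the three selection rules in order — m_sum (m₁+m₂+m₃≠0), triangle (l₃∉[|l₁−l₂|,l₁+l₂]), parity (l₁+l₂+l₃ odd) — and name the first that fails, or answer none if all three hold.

m_sum

azimuthal sum: -2 − 3 − 1 = -6  ✗
0 ≤ 1 ≤ 10 (triangle on l)
L = 5 + 5 + 1 = 11 (odd)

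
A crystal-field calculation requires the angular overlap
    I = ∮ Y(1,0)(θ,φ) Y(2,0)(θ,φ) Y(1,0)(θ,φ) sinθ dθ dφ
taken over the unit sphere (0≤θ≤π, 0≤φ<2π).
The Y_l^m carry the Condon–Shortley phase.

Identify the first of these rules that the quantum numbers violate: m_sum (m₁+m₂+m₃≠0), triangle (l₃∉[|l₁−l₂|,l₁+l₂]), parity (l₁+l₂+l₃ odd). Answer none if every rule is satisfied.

m₁+m₂+m₃ = 0 + 0 + 0 = 0  ✓
triangle: |1−2|=1 ≤ l₃=1 ≤ 1+2=3  ✓
parity: l₁+l₂+l₃ = 4 is even  ✓

none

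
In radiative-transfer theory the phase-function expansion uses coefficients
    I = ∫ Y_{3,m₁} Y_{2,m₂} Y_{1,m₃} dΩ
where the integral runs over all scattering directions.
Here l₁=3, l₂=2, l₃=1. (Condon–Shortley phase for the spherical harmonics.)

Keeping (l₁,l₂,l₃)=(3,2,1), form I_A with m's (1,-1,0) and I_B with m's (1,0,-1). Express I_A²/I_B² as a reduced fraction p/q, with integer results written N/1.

4/3

Same 3,2,1: normalisation and zero-m 3j drop out of the ratio.
A: Δ: 4! 2! 0! / 7! → 1/105; sum: t=1:−1/6 = -1/6; 3j²(3 2 1; 1 -1 0) = Δ·Π!·Σ² = 8/105  (sign +1)
B: Δ: 4! 2! 0! / 7! → 1/105; sum: t=2:+1/8 = 1/8; 3j²(3 2 1; 1 0 -1) = Δ·Π!·Σ² = 2/35  (sign +1)
I_A²/I_B² = (8/105)/(2/35) = 4/3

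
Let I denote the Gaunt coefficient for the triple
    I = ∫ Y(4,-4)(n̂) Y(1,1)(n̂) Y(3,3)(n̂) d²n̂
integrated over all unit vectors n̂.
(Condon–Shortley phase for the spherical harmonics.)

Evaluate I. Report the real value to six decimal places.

m-sum 0 ✓  L=8 even ✓  3≤3≤5 ✓
Π(2lᵢ+1) = 9×3×7 = 189
triangle coeff Δ(4,1,3) = 1/252
Σ_t [1,1]: t=1:−1/36 = -1/36
(3j)²=4/63 [(4 1 3; 0 0 0)], sign=+1
Σ_t [2,2]: t=2:+1/1440 = 1/1440
(3j)²=1/9 [(4 1 3; -4 1 3)], sign=+1
⇒ 4πI² = 4/3
I = (+1)√(4/3/(4π)) = 0.32573501

0.325735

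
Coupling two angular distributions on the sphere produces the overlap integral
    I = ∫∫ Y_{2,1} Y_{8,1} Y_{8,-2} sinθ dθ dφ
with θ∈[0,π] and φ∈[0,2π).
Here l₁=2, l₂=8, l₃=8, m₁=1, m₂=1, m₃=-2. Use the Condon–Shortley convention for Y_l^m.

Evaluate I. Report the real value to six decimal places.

Rules hold: Σm=0, L=18 even, 6≤8≤10.
N = 5·17·17 = 1445
Δ = 2!·2!·14!/19! = 1/348840
Racah Σ t=0..2: t=0:+1/116121600 t=1:−1/25401600 t=2:+1/116121600 = -1/45158400
⇒ 3j(2 8 8; 0 0 0)² = 24/1615, sgn -1
Racah Σ t=0..1: t=0:+1/87091200 t=1:−1/58060800 = -1/174182400
⇒ 3j(2 8 8; 1 1 -2)² = 7/2584, sgn -1
4πI² = N·(3j₀)²·(3jₘ)² = 21/361
I = +1·√(0.0581717/4π) = 0.06803793

0.068038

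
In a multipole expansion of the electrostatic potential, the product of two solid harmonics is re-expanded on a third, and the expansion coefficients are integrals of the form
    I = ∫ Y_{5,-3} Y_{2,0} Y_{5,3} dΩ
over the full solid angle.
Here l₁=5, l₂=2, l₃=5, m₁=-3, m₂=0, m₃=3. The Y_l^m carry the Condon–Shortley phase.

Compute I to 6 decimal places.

-0.016174

Checks pass: Σm=0; 12 even; l₃=5∈[3,7].
(2·5+1)(2·2+1)(2·5+1) = 605
Δ: 2! 8! 2! / 13! → 1/38610
sum: t=0:+1/2880 t=1:−1/576 t=2:+1/2880 = -1/960
3j²(5 2 5; 0 0 0) = Δ·Π!·Σ² = 10/429  (sign +1)
sum: t=0:+1/161280 t=1:−1/5040 t=2:+1/5760 = -1/53760
3j²(5 2 5; -3 0 3) = Δ·Π!·Σ² = 1/4290  (sign -1)
combine: 4πI² = 605·10/429·1/4290 = 5/1521
take √, sign -1: I = -0.01617393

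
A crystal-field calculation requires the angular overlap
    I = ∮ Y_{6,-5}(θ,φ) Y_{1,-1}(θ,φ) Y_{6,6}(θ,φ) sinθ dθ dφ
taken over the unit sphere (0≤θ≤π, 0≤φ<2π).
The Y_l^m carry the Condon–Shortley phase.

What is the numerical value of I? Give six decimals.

L=13 odd ⇒ parity kills the (l;000) factor ⇒ I = 0

0.000000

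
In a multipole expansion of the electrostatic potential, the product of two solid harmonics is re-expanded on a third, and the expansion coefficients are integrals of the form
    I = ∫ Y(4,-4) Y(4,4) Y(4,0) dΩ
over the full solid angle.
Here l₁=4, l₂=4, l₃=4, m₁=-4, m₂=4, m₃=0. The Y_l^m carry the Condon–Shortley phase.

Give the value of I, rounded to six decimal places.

0.106525

m-sum 0 ✓  L=12 even ✓  0≤4≤8 ✓
Π(2lᵢ+1) = 9×9×9 = 729
triangle coeff Δ(4,4,4) = 1/450450
Σ_t [0,4]: t=0:+1/13824 t=1:−1/216 t=2:+1/64 t=3:−1/216 t=4:+1/13824 = 5/768
(3j)²=18/1001 [(4 4 4; 0 0 0)], sign=+1
Σ_t [4,4]: t=4:+1/13824 = 1/13824
(3j)²=14/1287 [(4 4 4; -4 4 0)], sign=+1
⇒ 4πI² = 2916/20449
I = (+1)√(2916/20449/(4π)) = 0.10652531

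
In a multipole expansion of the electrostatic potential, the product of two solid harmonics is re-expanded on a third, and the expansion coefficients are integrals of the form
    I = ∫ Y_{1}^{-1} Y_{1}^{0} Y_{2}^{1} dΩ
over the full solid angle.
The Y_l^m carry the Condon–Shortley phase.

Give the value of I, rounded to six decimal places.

-0.218510

Rules hold: Σm=0, L=4 even, 0≤2≤2.
N = 3·3·5 = 45
Δ = 0!·2!·2!/5! = 1/30
Racah Σ t=0..0: t=0:+1/1 = 1/1
⇒ 3j(1 1 2; 0 0 0)² = 2/15, sgn +1
Racah Σ t=0..0: t=0:+1/2 = 1/2
⇒ 3j(1 1 2; -1 0 1)² = 1/10, sgn -1
4πI² = N·(3j₀)²·(3jₘ)² = 3/5
I = -1·√(0.6/4π) = -0.21850969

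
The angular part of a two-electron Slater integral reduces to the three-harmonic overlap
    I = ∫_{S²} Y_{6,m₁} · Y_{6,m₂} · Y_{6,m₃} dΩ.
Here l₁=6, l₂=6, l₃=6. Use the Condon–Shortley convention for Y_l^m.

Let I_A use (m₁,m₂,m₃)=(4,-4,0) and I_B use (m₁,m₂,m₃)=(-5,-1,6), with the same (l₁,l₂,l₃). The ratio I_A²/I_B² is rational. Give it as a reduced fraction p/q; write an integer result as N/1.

l's match ⇒ only the (l;m) 3-j factors differ between A and B.
A: triangle coeff Δ(6,6,6) = 1/325909584; Σ_t [0,2]: t=0:+1/1658880 t=1:−1/1728000 t=2:+1/24883200 = 1/15552000; (3j)²=16/46189 [(6 6 6; 4 -4 0)], sign=+1
B: triangle coeff Δ(6,6,6) = 1/325909584; Σ_t [5,5]: t=5:−1/62208000 = -1/62208000; (3j)²=77/8398 [(6 6 6; -5 -1 6)], sign=-1
I_A²/I_B² = (16/46189)/(77/8398) = 32/847

32/847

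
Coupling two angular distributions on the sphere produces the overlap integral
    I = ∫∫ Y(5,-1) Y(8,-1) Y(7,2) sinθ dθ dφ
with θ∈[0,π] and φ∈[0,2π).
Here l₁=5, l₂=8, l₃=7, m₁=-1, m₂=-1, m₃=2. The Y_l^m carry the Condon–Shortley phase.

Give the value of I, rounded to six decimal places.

Checks pass: Σm=0; 20 even; l₃=7∈[3,13].
(2·5+1)(2·8+1)(2·7+1) = 2805
Δ: 6! 4! 10! / 21! → 1/814773960
sum: t=1:−1/87091200 t=2:+1/4976640 t=3:−1/2073600 t=4:+1/4976640 t=5:−1/87091200 = -1/9676800
3j²(5 8 7; 0 0 0) = Δ·Π!·Σ² = 360/46189  (sign +1)
sum: t=2:+1/16588800 t=3:−1/3732480 t=4:+1/5806080 t=5:−1/58060800 t=6:+1/6270566400 = -47/895795200
3j²(5 8 7; -1 -1 2) = Δ·Π!·Σ² = 15463/3325608  (sign +1)
combine: 4πI² = 2805·360/46189·15463/3325608 = 1159725/11408683
take √, sign +1: I = 0.08994040

0.089940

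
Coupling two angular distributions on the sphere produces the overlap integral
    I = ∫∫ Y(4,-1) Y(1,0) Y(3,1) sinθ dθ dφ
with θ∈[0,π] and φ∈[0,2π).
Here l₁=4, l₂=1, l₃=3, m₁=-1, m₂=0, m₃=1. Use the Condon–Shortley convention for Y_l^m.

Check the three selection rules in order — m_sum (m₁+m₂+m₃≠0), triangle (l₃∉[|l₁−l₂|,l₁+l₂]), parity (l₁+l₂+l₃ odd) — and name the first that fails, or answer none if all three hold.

azimuthal sum: -1 + 0 + 1 = 0  ✓
3 ≤ 3 ≤ 5 (triangle on l)  ✓
L = 4 + 1 + 3 = 8 (even)  ✓

none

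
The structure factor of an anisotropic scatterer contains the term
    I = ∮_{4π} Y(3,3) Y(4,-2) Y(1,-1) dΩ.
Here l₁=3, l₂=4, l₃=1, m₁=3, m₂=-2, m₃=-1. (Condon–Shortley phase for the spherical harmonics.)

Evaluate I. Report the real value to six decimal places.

0.061558

Checks pass: Σm=0; 8 even; l₃=1∈[1,7].
(2·3+1)(2·4+1)(2·1+1) = 189
Δ: 6! 0! 2! / 9! → 1/252
sum: t=3:−1/36 = -1/36
3j²(3 4 1; 0 0 0) = Δ·Π!·Σ² = 4/63  (sign +1)
sum: t=0:+1/1440 = 1/1440
3j²(3 4 1; 3 -2 -1) = Δ·Π!·Σ² = 1/252  (sign +1)
combine: 4πI² = 189·4/63·1/252 = 1/21
take √, sign +1: I = 0.06155813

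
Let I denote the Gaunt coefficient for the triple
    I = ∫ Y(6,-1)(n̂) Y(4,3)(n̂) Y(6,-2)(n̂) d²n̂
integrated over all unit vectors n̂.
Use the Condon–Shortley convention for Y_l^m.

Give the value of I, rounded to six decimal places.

-0.039511

Rules hold: Σm=0, L=16 even, 2≤6≤10.
N = 13·9·13 = 1521
Δ = 4!·8!·4!/17! = 1/15315300
Racah Σ t=0..4: t=0:+1/829440 t=1:−1/25920 t=2:+1/9216 t=3:−1/25920 t=4:+1/829440 = 7/207360
⇒ 3j(6 4 6; 0 0 0)² = 28/2431, sgn +1
Racah Σ t=3..4: t=3:−1/82944 t=4:+1/103680 = -1/414720
⇒ 3j(6 4 6; -1 3 -2)² = 49/43758, sgn -1
4πI² = N·(3j₀)²·(3jₘ)² = 686/34969
I = -1·√(0.0196174/4π) = -0.03951077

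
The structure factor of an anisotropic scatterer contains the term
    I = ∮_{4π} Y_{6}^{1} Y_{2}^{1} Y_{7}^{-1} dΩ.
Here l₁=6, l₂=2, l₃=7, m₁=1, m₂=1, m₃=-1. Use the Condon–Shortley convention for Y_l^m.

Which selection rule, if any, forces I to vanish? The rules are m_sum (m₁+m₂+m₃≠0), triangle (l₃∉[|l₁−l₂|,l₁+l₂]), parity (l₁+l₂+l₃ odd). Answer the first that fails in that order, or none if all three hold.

azimuthal sum: 1 + 1 − 1 = 1  ✗
4 ≤ 7 ≤ 8 (triangle on l)
L = 6 + 2 + 7 = 15 (odd)

m_sum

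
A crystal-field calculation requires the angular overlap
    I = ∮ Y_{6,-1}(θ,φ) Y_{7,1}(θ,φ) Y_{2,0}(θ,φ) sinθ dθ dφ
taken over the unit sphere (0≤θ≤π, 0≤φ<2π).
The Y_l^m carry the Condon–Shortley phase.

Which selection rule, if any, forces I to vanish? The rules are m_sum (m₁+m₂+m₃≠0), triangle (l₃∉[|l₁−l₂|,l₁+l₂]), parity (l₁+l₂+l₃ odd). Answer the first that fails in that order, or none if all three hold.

parity

Σmᵢ = 0  ✓
l₃∈[|l₁−l₂|,l₁+l₂]=[1,13], have l₃=2  ✓
Σlᵢ = 15 ⇒ odd  ✗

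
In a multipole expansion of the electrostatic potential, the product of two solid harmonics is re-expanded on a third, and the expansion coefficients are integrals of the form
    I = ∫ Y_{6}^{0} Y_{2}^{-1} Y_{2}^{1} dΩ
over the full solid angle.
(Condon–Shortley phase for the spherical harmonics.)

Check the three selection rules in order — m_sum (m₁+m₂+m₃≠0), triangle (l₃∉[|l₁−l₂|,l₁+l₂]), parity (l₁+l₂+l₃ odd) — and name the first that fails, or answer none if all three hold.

azimuthal sum: 0 − 1 + 1 = 0  ✓
4 ≤ 2 ≤ 8 (triangle on l)  ✗
L = 6 + 2 + 2 = 10 (even)

triangle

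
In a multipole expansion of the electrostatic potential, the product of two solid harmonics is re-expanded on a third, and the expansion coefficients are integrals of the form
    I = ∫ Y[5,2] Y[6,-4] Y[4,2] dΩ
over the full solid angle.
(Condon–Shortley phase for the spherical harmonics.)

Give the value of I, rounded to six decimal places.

0.000000

L=15 odd ⇒ parity kills the (l;000) factor ⇒ I = 0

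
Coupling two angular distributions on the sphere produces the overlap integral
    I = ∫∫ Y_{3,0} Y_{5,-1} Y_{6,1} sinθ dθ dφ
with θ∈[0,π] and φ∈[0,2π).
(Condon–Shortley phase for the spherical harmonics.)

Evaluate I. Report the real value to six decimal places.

m-sum 0 ✓  L=14 even ✓  2≤6≤8 ✓
Π(2lᵢ+1) = 7×11×13 = 1001
triangle coeff Δ(3,5,6) = 1/675675
Σ_t [0,2]: t=0:+1/8640 t=1:−1/2304 t=2:+1/8640 = -7/34560
(3j)²=7/429 [(3 5 6; 0 0 0)], sign=-1
Σ_t [0,2]: t=0:+1/6912 t=1:−1/2880 t=2:+1/17280 = -1/6912
(3j)²=5/429 [(3 5 6; 0 -1 1)], sign=+1
⇒ 4πI² = 245/1287
I = (-1)√(245/1287/(4π)) = -0.12308038

-0.123080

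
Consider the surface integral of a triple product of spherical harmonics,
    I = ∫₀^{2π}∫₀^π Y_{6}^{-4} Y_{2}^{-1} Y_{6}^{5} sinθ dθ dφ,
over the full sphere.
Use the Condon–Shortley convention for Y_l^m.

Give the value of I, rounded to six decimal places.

-0.197649

Checks pass: Σm=0; 14 even; l₃=6∈[4,8].
(2·6+1)(2·2+1)(2·6+1) = 845
Δ: 2! 10! 2! / 15! → 1/90090
sum: t=0:+1/69120 t=1:−1/14400 t=2:+1/69120 = -7/172800
3j²(6 2 6; 0 0 0) = Δ·Π!·Σ² = 14/715  (sign -1)
sum: t=0:+1/7257600 t=1:−1/725760 = -1/806400
3j²(6 2 6; -4 -1 5) = Δ·Π!·Σ² = 27/910  (sign +1)
combine: 4πI² = 845·14/715·27/910 = 27/55
take √, sign -1: I = -0.19764945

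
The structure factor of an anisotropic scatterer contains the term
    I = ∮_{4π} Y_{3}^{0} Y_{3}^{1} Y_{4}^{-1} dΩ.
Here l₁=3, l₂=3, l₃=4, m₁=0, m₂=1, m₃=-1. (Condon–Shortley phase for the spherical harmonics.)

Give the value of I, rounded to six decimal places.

Rules hold: Σm=0, L=10 even, 0≤4≤6.
N = 7·7·9 = 441
Δ = 2!·4!·4!/11! = 1/34650
Racah Σ t=0..2: t=0:+1/72 t=1:−1/16 t=2:+1/72 = -5/144
⇒ 3j(3 3 4; 0 0 0)² = 2/77, sgn -1
Racah Σ t=0..2: t=0:+1/288 t=1:−1/24 t=2:+1/48 = -5/288
⇒ 3j(3 3 4; 0 1 -1)² = 5/462, sgn +1
4πI² = N·(3j₀)²·(3jₘ)² = 15/121
I = -1·√(0.123967/4π) = -0.09932258

-0.099323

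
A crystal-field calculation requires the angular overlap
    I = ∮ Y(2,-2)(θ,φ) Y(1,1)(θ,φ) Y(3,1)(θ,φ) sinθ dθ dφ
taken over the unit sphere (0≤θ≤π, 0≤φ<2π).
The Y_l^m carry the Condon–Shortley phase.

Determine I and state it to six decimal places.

-0.082589

m-sum 0 ✓  L=6 even ✓  1≤3≤3 ✓
Π(2lᵢ+1) = 5×3×7 = 105
triangle coeff Δ(2,1,3) = 1/105
Σ_t [0,0]: t=0:+1/4 = 1/4
(3j)²=3/35 [(2 1 3; 0 0 0)], sign=-1
Σ_t [0,0]: t=0:+1/48 = 1/48
(3j)²=1/105 [(2 1 3; -2 1 1)], sign=+1
⇒ 4πI² = 3/35
I = (-1)√(3/35/(4π)) = -0.08258890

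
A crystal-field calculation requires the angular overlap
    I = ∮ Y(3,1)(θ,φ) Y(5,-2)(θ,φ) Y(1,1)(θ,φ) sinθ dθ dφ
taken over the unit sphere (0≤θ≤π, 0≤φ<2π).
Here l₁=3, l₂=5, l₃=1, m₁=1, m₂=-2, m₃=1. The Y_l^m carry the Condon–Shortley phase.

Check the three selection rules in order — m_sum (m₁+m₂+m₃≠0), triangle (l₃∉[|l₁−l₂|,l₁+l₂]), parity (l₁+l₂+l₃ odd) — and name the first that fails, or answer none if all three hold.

Σmᵢ = 0  ✓
l₃∈[|l₁−l₂|,l₁+l₂]=[2,8], have l₃=1  ✗
Σlᵢ = 9 ⇒ odd

triangle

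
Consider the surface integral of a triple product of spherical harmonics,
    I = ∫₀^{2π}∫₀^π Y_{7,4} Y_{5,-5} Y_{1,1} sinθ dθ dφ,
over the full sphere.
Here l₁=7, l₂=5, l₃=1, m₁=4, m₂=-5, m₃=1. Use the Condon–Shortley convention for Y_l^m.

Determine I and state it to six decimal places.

0.000000

l₃=1 ∉ [2,12] — triangle fails ⇒ I = 0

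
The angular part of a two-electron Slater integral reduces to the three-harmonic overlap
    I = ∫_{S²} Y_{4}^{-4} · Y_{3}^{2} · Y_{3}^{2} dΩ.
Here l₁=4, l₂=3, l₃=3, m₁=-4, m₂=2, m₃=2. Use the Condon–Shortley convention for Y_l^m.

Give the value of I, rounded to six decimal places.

Checks pass: Σm=0; 10 even; l₃=3∈[1,7].
(2·4+1)(2·3+1)(2·3+1) = 441
Δ: 4! 4! 2! / 11! → 1/34650
sum: t=1:−1/72 t=2:+1/16 t=3:−1/72 = 5/144
3j²(4 3 3; 0 0 0) = Δ·Π!·Σ² = 2/77  (sign -1)
sum: t=4:+1/576 = 1/576
3j²(4 3 3; -4 2 2) = Δ·Π!·Σ² = 5/99  (sign -1)
combine: 4πI² = 441·2/77·5/99 = 70/121
take √, sign +1: I = 0.21456131

0.214561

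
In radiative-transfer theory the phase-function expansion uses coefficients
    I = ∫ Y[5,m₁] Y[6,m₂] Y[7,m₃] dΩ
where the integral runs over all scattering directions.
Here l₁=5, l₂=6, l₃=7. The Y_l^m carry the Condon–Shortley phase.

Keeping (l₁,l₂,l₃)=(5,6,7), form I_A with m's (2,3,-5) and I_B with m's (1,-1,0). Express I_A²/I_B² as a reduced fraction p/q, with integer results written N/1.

27753/1280

Shared (l₁,l₂,l₃)=(5,6,7): N and (l;000)² cancel in I_A²/I_B².
A: Δ = 4!·6!·8!/19! = 1/174594420; Racah Σ t=1..3: t=1:−1/11612160 t=2:+1/2419200 t=3:−1/6220800 = 29/174182400; ⇒ 3j(5 6 7; 2 3 -5)² = 841/83980, sgn +1
B: Δ = 4!·6!·8!/19! = 1/174594420; Racah Σ t=0..4: t=0:+1/829440 t=1:−1/124416 t=2:+1/138240 t=3:−1/1036800 t=4:+1/87091200 = -1/1814400; ⇒ 3j(5 6 7; 1 -1 0)² = 64/138567, sgn +1
I_A²/I_B² = (841/83980)/(64/138567) = 27753/1280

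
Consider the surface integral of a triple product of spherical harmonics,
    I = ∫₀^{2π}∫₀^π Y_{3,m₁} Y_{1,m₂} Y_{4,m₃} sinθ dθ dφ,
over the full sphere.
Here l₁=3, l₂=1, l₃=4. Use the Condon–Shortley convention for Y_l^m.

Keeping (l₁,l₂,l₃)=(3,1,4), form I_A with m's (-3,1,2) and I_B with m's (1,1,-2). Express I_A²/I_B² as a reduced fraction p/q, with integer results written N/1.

Shared (l₁,l₂,l₃)=(3,1,4): N and (l;000)² cancel in I_A²/I_B².
A: Δ = 0!·6!·2!/9! = 1/252; Racah Σ t=0..0: t=0:+1/1440 = 1/1440; ⇒ 3j(3 1 4; -3 1 2)² = 1/252, sgn +1
B: Δ = 0!·6!·2!/9! = 1/252; Racah Σ t=0..0: t=0:+1/96 = 1/96; ⇒ 3j(3 1 4; 1 1 -2)² = 5/84, sgn +1
I_A²/I_B² = (1/252)/(5/84) = 1/15

1/15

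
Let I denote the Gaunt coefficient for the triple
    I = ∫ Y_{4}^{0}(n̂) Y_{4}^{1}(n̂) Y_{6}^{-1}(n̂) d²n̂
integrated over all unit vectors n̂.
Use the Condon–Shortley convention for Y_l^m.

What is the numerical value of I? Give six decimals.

m-sum 0 ✓  L=14 even ✓  0≤6≤8 ✓
Π(2lᵢ+1) = 9×9×13 = 1053
triangle coeff Δ(4,4,6) = 1/1261260
Σ_t [0,2]: t=0:+1/4608 t=1:−1/1296 t=2:+1/4608 = -7/20736
(3j)²=20/1287 [(4 4 6; 0 0 0)], sign=-1
Σ_t [0,2]: t=0:+1/11520 t=1:−1/1728 t=2:+1/3456 = -7/34560
(3j)²=7/858 [(4 4 6; 0 1 -1)], sign=+1
⇒ 4πI² = 210/1573
I = (-1)√(210/1573/(4π)) = -0.10307192

-0.103072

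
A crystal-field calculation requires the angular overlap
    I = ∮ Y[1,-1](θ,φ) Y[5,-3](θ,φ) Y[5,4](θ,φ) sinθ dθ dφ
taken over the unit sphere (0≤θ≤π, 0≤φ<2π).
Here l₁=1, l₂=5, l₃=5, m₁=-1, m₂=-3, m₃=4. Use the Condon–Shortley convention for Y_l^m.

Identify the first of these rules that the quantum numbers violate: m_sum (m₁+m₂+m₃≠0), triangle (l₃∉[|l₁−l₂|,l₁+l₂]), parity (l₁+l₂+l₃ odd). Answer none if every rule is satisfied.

azimuthal sum: -1 − 3 + 4 = 0  ✓
4 ≤ 5 ≤ 6 (triangle on l)  ✓
L = 1 + 5 + 5 = 11 (odd)  ✗

parity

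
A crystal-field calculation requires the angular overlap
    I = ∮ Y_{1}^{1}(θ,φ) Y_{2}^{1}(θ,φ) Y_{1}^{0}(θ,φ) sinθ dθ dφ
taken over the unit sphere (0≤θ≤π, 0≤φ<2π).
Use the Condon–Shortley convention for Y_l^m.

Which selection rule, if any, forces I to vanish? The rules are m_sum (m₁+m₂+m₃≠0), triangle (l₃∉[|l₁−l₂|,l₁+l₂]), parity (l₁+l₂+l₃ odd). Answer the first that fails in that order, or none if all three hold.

azimuthal sum: 1 + 1 + 0 = 2  ✗
1 ≤ 1 ≤ 3 (triangle on l)
L = 1 + 2 + 1 = 4 (even)

m_sum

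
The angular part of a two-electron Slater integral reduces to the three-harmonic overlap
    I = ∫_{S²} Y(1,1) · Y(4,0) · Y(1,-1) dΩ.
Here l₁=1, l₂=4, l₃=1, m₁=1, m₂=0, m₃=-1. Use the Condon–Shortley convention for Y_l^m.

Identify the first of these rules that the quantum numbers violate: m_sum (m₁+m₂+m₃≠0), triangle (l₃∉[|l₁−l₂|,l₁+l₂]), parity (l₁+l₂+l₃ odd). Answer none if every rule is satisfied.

Σmᵢ = 0  ✓
l₃∈[|l₁−l₂|,l₁+l₂]=[3,5], have l₃=1  ✗
Σlᵢ = 6 ⇒ even

triangle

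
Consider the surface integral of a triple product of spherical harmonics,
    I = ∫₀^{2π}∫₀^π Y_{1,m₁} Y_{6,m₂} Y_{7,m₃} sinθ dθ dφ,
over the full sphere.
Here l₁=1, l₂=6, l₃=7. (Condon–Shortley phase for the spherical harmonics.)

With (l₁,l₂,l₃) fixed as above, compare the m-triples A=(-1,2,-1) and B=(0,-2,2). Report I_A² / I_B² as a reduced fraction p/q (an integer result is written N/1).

1/3

l's match ⇒ only the (l;m) 3-j factors differ between A and B.
A: triangle coeff Δ(1,6,7) = 1/1365; Σ_t [0,0]: t=0:+1/1935360 = 1/1935360; (3j)²=1/91 [(1 6 7; -1 2 -1)], sign=+1
B: triangle coeff Δ(1,6,7) = 1/1365; Σ_t [0,0]: t=0:+1/967680 = 1/967680; (3j)²=3/91 [(1 6 7; 0 -2 2)], sign=-1
I_A²/I_B² = (1/91)/(3/91) = 1/3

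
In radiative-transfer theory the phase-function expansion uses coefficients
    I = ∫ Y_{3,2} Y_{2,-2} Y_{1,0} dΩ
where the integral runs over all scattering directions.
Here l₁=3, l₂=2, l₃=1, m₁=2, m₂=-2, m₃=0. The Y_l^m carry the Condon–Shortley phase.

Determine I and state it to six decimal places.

m-sum 0 ✓  L=6 even ✓  1≤1≤5 ✓
Π(2lᵢ+1) = 7×5×3 = 105
triangle coeff Δ(3,2,1) = 1/105
Σ_t [2,2]: t=2:+1/4 = 1/4
(3j)²=3/35 [(3 2 1; 0 0 0)], sign=-1
Σ_t [0,0]: t=0:+1/24 = 1/24
(3j)²=1/21 [(3 2 1; 2 -2 0)], sign=-1
⇒ 4πI² = 3/7
I = (+1)√(3/7/(4π)) = 0.18467439

0.184674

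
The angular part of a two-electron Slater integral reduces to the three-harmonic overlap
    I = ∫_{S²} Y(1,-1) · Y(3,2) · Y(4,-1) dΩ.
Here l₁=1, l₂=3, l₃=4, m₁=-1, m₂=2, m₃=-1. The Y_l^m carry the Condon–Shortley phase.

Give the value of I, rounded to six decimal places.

Checks pass: Σm=0; 8 even; l₃=4∈[2,4].
(2·1+1)(2·3+1)(2·4+1) = 189
Δ: 0! 2! 6! / 9! → 1/252
sum: t=0:+1/36 = 1/36
3j²(1 3 4; 0 0 0) = Δ·Π!·Σ² = 4/63  (sign +1)
sum: t=0:+1/240 = 1/240
3j²(1 3 4; -1 2 -1) = Δ·Π!·Σ² = 1/84  (sign -1)
combine: 4πI² = 189·4/63·1/84 = 1/7
take √, sign -1: I = -0.10662181

-0.106622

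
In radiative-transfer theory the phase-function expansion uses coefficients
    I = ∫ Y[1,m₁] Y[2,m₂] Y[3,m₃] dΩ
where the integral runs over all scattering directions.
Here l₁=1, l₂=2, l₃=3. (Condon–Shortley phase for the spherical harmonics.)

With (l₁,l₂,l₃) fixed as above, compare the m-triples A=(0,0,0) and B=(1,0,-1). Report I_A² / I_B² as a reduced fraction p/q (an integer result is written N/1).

Same 1,2,3: normalisation and zero-m 3j drop out of the ratio.
A: Δ: 0! 2! 4! / 7! → 1/105; sum: t=0:+1/4 = 1/4; 3j²(1 2 3; 0 0 0) = Δ·Π!·Σ² = 3/35  (sign -1)
B: Δ: 0! 2! 4! / 7! → 1/105; sum: t=0:+1/8 = 1/8; 3j²(1 2 3; 1 0 -1) = Δ·Π!·Σ² = 2/35  (sign +1)
I_A²/I_B² = (3/35)/(2/35) = 3/2

3/2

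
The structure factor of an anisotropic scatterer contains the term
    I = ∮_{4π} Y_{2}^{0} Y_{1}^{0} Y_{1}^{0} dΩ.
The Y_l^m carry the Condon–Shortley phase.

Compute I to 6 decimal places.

Checks pass: Σm=0; 4 even; l₃=1∈[1,3].
(2·2+1)(2·1+1)(2·1+1) = 45
Δ: 2! 2! 0! / 5! → 1/30
sum: t=1:−1/1 = -1/1
3j²(2 1 1; 0 0 0) = Δ·Π!·Σ² = 2/15  (sign +1)
(m-triple is (0,0,0) — same symbol as above.)
combine: 4πI² = 45·2/15·2/15 = 4/5
take √, sign +1: I = 0.25231325

0.252313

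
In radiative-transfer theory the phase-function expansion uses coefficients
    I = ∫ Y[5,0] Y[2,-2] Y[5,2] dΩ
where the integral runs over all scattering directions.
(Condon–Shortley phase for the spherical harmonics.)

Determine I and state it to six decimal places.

m-sum 0 ✓  L=12 even ✓  3≤5≤7 ✓
Π(2lᵢ+1) = 11×5×11 = 605
triangle coeff Δ(5,2,5) = 1/38610
Σ_t [0,2]: t=0:+1/2880 t=1:−1/576 t=2:+1/2880 = -1/960
(3j)²=10/429 [(5 2 5; 0 0 0)], sign=+1
Σ_t [0,0]: t=0:+1/2880 = 1/2880
(3j)²=14/429 [(5 2 5; 0 -2 2)], sign=-1
⇒ 4πI² = 700/1521
I = (-1)√(700/1521/(4π)) = -0.19137248

-0.191372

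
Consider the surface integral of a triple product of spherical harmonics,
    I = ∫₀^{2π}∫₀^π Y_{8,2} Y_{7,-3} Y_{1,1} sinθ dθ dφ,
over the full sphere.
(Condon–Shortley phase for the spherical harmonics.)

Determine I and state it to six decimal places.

0.118504

Rules hold: Σm=0, L=16 even, 1≤1≤15.
N = 17·15·3 = 765
Δ = 14!·2!·0!/17! = 1/2040
Racah Σ t=7..7: t=7:−1/25401600 = -1/25401600
⇒ 3j(8 7 1; 0 0 0)² = 8/255, sgn +1
Racah Σ t=4..4: t=4:+1/174182400 = 1/174182400
⇒ 3j(8 7 1; 2 -3 1)² = 1/136, sgn +1
4πI² = N·(3j₀)²·(3jₘ)² = 3/17
I = +1·√(0.176471/4π) = 0.11850352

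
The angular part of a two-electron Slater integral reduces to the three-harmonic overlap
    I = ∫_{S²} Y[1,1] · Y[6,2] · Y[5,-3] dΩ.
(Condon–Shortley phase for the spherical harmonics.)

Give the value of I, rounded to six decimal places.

0.100084

Rules hold: Σm=0, L=12 even, 5≤5≤7.
N = 3·13·11 = 429
Δ = 2!·0!·10!/13! = 1/858
Racah Σ t=1..1: t=1:−1/14400 = -1/14400
⇒ 3j(1 6 5; 0 0 0)² = 6/143, sgn +1
Racah Σ t=0..0: t=0:+1/161280 = 1/161280
⇒ 3j(1 6 5; 1 2 -3)² = 1/143, sgn +1
4πI² = N·(3j₀)²·(3jₘ)² = 18/143
I = +1·√(0.125874/4π) = 0.10008369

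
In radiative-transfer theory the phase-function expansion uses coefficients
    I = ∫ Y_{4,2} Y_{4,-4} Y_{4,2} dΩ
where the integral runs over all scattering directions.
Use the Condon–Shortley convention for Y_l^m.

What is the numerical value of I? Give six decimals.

Checks pass: Σm=0; 12 even; l₃=4∈[0,8].
(2·4+1)(2·4+1)(2·4+1) = 729
Δ: 4! 4! 4! / 13! → 1/450450
sum: t=0:+1/13824 t=1:−1/216 t=2:+1/64 t=3:−1/216 t=4:+1/13824 = 5/768
3j²(4 4 4; 0 0 0) = Δ·Π!·Σ² = 18/1001  (sign +1)
sum: t=0:+1/2304 = 1/2304
3j²(4 4 4; 2 -4 2) = Δ·Π!·Σ² = 5/143  (sign +1)
combine: 4πI² = 729·18/1001·5/143 = 65610/143143
take √, sign +1: I = 0.19098314

0.190983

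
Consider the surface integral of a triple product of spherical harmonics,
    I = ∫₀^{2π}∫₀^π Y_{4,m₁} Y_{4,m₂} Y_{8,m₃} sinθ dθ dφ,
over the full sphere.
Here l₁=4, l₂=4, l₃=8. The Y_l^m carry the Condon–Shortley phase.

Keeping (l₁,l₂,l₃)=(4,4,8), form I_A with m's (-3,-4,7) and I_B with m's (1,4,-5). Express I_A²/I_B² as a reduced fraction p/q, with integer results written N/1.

Same 4,4,8: normalisation and zero-m 3j drop out of the ratio.
A: Δ: 0! 8! 8! / 17! → 1/218790; sum: t=0:+1/203212800 = 1/203212800; 3j²(4 4 8; -3 -4 7) = Δ·Π!·Σ² = 1/34  (sign -1)
B: Δ: 0! 8! 8! / 17! → 1/218790; sum: t=0:+1/29030400 = 1/29030400; 3j²(4 4 8; 1 4 -5) = Δ·Π!·Σ² = 1/170  (sign -1)
I_A²/I_B² = (1/34)/(1/170) = 5/1

5/1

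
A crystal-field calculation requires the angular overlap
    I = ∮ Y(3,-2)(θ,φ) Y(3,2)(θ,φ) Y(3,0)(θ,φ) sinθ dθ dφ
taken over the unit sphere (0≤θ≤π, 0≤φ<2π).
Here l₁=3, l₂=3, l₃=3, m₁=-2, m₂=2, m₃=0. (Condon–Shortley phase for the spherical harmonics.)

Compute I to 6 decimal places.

Σlᵢ=9 odd — θ-integrand is odd under cosθ→−cosθ; I=0

0.000000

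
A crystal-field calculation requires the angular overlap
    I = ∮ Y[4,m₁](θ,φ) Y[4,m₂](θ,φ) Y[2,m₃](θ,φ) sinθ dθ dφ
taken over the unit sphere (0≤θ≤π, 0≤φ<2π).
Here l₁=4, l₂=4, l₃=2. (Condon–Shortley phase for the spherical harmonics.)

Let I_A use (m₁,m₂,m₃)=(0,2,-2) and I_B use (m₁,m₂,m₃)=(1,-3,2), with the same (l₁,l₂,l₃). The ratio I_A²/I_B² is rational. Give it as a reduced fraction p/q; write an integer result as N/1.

10/7

l's match ⇒ only the (l;m) 3-j factors differ between A and B.
A: triangle coeff Δ(4,4,2) = 1/13860; Σ_t [4,4]: t=4:+1/192 = 1/192; (3j)²=3/77 [(4 4 2; 0 2 -2)], sign=+1
B: triangle coeff Δ(4,4,2) = 1/13860; Σ_t [1,1]: t=1:−1/480 = -1/480; (3j)²=3/110 [(4 4 2; 1 -3 2)], sign=-1
I_A²/I_B² = (3/77)/(3/110) = 10/7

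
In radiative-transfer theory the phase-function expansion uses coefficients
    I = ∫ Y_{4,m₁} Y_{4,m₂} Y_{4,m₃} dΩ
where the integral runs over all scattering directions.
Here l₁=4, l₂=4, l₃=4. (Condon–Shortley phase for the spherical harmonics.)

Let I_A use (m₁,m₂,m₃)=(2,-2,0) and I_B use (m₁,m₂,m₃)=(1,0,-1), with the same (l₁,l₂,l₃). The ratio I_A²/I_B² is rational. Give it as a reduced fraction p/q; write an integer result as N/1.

121/81

Same 4,4,4: normalisation and zero-m 3j drop out of the ratio.
A: Δ: 4! 4! 4! / 13! → 1/450450; sum: t=0:+1/384 t=1:−1/216 t=2:+1/2304 = -11/6912; 3j²(4 4 4; 2 -2 0) = Δ·Π!·Σ² = 11/1638  (sign -1)
B: Δ: 4! 4! 4! / 13! → 1/450450; sum: t=0:+1/3456 t=1:−1/144 t=2:+1/96 t=3:−1/864 = 1/384; 3j²(4 4 4; 1 0 -1) = Δ·Π!·Σ² = 9/2002  (sign -1)
I_A²/I_B² = (11/1638)/(9/2002) = 121/81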